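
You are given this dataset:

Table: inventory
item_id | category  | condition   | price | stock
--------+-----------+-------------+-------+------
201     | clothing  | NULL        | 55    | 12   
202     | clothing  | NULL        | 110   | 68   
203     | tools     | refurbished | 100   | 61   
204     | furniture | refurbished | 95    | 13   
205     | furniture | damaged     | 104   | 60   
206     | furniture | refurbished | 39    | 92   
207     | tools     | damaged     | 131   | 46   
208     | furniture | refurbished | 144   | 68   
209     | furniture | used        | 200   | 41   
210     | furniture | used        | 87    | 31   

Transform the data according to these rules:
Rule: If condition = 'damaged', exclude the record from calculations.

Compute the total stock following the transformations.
386

Step 1: Identify records where condition = 'damaged'
Step 2: The excluded records sum to 106
Step 3: Original total stock = 492
Step 4: Remaining total = 492 - 106 = 386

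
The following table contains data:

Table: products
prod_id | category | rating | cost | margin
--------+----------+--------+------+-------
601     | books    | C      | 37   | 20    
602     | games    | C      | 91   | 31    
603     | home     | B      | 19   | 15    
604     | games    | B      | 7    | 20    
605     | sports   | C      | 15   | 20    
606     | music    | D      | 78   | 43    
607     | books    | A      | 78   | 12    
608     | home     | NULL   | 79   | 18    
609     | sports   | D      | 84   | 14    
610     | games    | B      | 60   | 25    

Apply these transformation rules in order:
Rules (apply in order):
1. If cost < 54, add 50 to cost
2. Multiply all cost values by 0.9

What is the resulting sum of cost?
673.2

Step 1: Apply Rule 1 - Add 50 to records with cost < 54
  - 4 records affected: 78 + (4 × 50) = 278
  - Unaffected records: 470
  - Sum after Rule 1: 748
Step 2: Apply Rule 2 - Multiply all by 0.9
  - 748 × 0.9 = 673.2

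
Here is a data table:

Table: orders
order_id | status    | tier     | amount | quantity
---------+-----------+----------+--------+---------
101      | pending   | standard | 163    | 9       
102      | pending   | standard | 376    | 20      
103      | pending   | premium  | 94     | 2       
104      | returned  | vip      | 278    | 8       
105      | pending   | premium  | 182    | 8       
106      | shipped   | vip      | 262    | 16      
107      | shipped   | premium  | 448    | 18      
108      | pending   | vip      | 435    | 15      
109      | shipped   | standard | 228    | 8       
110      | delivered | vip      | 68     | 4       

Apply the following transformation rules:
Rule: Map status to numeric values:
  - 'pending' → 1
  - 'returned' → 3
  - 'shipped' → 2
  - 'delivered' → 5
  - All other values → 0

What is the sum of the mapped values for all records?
19

Step 1: Apply mapping to each record
Step 2: Count by status:
  'pending': 5 records × 1 = 5
  'returned': 1 records × 3 = 3
  'shipped': 3 records × 2 = 6
  'delivered': 1 records × 5 = 5
Step 3: Sum all mapped values = 19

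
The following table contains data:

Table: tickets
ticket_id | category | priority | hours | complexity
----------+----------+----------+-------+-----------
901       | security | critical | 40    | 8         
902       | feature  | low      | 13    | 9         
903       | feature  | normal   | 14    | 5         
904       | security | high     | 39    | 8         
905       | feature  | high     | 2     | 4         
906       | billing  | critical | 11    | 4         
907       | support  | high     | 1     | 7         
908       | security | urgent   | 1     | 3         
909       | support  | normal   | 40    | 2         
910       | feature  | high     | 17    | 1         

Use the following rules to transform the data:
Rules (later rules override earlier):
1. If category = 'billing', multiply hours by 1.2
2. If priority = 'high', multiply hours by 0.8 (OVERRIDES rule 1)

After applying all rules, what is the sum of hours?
168.4

Step 1: Rule 2 takes priority for records with priority = 'high'
  - 4 records: 59 × 0.8 = 47.2
Step 2: Rule 1 applies to remaining records with category = 'billing'
  - 1 records: 11 × 1.2 = 13.2
Step 3: Other records unchanged: 108
Step 4: Final sum = 47.2 + 13.2 + 108 = 168.4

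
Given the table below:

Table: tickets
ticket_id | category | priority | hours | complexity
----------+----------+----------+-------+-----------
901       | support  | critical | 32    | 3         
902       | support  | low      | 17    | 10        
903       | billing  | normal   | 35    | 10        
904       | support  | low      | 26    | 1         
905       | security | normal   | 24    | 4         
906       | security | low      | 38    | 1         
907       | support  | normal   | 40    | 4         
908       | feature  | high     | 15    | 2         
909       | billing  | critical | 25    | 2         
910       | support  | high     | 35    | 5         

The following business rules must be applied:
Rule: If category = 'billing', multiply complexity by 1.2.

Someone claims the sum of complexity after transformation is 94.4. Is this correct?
No, the correct result is 44.4.

Step 1: Calculate the correct sum after transformation
Step 2: Apply multiplier 1.2 to records where category = 'billing'
Step 3: Correct result = 44.4
Step 4: Claimed result = 94.4
Step 5: 44.4 ≠ 94.4
Conclusion: The claimed result is incorrect. The correct answer is 44.4.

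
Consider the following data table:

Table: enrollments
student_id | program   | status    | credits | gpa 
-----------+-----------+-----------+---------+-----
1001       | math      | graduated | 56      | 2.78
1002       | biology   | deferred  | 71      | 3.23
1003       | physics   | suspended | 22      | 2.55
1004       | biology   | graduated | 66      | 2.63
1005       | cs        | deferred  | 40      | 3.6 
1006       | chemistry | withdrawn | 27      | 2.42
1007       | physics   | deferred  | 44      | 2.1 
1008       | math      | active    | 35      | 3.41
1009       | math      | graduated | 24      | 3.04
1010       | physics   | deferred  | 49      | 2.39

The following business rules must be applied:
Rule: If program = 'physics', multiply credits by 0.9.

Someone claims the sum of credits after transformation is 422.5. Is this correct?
Yes, the result is correct.

Step 1: Calculate the correct sum after transformation
Step 2: Apply multiplier 0.9 to records where program = 'physics'
Step 3: Correct result = 422.5
Step 4: Claimed result = 422.5
Step 5: 422.5 = 422.5 ✓
Conclusion: The claimed result is correct.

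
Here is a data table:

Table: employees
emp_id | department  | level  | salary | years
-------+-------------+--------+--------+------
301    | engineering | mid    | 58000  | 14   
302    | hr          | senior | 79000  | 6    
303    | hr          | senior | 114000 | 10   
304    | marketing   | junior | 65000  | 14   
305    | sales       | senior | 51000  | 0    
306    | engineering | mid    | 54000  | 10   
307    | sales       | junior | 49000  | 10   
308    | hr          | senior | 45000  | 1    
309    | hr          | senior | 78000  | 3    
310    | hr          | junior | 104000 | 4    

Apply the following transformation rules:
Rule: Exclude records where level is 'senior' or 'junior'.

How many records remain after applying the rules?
2

Step 1: Count records to exclude
  - 5 (senior) + 3 (junior) = 8 records
Step 2: Total records: 10
Step 3: Remaining = 10 - 8 = 2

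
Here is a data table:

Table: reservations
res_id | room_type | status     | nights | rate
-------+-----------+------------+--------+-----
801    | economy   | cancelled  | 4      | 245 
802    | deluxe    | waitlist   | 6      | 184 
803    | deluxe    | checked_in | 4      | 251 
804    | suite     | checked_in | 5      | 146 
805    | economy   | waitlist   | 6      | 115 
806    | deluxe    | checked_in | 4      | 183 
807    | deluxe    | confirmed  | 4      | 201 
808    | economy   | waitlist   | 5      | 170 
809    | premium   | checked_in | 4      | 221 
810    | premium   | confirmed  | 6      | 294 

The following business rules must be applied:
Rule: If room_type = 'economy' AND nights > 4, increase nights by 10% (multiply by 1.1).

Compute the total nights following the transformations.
49.1

Step 1: Find records where room_type = 'economy' AND nights > 4
Step 2: 2 records match, summing to 11
Step 3: After multiplier: 11 × 1.1 = 12.1
Step 4: Unaffected records sum: 37
Step 5: Final sum = 12.1 + 37 = 49.1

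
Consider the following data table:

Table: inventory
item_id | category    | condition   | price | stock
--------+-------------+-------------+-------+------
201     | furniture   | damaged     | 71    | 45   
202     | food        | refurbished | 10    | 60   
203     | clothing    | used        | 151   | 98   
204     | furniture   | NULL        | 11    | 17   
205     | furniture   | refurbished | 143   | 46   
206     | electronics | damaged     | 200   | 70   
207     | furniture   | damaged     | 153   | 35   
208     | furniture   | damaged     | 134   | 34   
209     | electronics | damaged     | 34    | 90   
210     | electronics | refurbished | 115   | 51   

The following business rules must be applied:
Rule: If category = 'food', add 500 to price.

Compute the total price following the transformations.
1522

Step 1: Count records where category = 'food': 1
Step 2: Total bonus added: 1 × 500 = 500
Step 3: Original sum of price: 1022
Step 4: Final sum = 1022 + 500 = 1522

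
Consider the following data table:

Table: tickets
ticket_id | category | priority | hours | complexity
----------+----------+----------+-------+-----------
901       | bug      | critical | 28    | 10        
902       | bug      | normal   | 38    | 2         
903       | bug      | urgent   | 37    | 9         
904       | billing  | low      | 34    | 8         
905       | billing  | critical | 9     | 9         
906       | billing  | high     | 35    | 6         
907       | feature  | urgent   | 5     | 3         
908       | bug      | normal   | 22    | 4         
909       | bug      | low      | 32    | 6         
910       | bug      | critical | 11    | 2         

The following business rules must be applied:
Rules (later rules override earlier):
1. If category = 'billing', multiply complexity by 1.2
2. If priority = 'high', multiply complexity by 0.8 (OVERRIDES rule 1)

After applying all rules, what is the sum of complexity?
61.2

Step 1: Rule 2 takes priority for records with priority = 'high'
  - 1 records: 6 × 0.8 = 4.8
Step 2: Rule 1 applies to remaining records with category = 'billing'
  - 2 records: 17 × 1.2 = 20.4
Step 3: Other records unchanged: 36
Step 4: Final sum = 4.8 + 20.4 + 36 = 61.2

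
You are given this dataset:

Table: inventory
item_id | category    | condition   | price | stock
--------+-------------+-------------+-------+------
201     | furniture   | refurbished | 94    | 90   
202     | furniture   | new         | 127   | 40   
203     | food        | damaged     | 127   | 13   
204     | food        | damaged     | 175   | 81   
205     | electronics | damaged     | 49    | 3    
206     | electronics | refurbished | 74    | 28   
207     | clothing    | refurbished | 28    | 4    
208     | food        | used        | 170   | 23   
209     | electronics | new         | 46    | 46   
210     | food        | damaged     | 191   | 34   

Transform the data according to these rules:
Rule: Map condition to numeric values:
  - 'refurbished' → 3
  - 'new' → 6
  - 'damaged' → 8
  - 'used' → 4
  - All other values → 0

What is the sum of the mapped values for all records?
57

Step 1: Apply mapping to each record
Step 2: Count by status:
  'refurbished': 3 records × 3 = 9
  'new': 2 records × 6 = 12
  'damaged': 4 records × 8 = 32
  'used': 1 records × 4 = 4
Step 3: Sum all mapped values = 57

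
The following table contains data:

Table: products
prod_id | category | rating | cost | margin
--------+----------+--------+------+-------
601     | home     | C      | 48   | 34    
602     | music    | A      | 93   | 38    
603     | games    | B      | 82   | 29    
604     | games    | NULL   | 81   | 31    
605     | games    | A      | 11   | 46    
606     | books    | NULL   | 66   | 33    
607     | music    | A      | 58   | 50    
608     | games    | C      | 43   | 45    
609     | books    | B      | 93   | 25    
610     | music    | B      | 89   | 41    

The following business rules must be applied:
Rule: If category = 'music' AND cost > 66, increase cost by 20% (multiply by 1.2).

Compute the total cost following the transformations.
700.4

Step 1: Find records where category = 'music' AND cost > 66
Step 2: 2 records match, summing to 182
Step 3: After multiplier: 182 × 1.2 = 218.4
Step 4: Unaffected records sum: 482
Step 5: Final sum = 218.4 + 482 = 700.4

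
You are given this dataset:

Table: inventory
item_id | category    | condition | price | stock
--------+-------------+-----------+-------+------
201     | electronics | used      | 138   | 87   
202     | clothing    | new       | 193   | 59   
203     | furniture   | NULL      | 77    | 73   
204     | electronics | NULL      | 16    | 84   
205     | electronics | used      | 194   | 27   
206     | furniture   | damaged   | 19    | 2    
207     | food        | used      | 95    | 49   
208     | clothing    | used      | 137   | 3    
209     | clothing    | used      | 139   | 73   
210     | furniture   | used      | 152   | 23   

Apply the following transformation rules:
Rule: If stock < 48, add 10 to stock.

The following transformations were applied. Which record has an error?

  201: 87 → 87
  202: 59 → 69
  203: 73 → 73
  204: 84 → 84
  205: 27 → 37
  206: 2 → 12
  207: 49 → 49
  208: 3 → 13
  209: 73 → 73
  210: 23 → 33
Record 202 has an error. The correct transformed value should be 59, not 69.

Step 1: Check each record against the rule
Step 2: Record 202 has stock = 59
Step 3: Since 59 >= 48, the bonus should not have been applied
Step 4: Correct value = 59, but claimed value = 69
Conclusion: Record 202 has the error.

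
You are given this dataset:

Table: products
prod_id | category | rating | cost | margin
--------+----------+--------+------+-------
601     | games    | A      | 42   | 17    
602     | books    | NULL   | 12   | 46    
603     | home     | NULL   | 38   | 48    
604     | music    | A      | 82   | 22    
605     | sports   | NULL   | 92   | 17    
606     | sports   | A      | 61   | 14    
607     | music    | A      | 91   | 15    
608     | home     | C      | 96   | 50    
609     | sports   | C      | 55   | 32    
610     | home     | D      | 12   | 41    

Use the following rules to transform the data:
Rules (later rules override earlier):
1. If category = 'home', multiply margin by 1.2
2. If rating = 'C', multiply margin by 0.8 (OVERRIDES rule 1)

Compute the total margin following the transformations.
303.4

Step 1: Rule 2 takes priority for records with rating = 'C'
  - 2 records: 82 × 0.8 = 65.6
Step 2: Rule 1 applies to remaining records with category = 'home'
  - 2 records: 89 × 1.2 = 106.8
Step 3: Other records unchanged: 131
Step 4: Final sum = 65.6 + 106.8 + 131 = 303.4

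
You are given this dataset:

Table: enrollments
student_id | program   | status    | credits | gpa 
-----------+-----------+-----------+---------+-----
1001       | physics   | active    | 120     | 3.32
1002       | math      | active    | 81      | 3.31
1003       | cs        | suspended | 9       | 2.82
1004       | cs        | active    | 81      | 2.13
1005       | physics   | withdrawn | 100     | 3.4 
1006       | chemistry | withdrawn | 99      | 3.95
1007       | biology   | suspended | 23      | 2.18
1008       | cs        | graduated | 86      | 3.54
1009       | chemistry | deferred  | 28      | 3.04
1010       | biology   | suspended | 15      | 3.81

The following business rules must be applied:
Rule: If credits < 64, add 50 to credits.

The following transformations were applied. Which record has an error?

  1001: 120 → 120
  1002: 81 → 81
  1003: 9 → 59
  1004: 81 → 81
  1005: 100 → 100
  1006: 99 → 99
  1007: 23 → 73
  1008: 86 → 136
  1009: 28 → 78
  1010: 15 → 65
Record 1008 has an error. The correct transformed value should be 86, not 136.

Step 1: Check each record against the rule
Step 2: Record 1008 has credits = 86
Step 3: Since 86 >= 64, the bonus should not have been applied
Step 4: Correct value = 86, but claimed value = 136
Conclusion: Record 1008 has the error.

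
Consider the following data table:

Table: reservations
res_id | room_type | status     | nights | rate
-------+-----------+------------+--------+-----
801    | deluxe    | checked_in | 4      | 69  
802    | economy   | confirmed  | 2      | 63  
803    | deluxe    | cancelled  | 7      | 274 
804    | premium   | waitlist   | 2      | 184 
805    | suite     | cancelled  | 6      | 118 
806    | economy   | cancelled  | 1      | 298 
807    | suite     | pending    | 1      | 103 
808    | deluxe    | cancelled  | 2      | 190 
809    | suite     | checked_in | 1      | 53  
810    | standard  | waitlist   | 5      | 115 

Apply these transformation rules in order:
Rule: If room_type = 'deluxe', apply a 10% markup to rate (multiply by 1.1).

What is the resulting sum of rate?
1520.3

Step 1: Records with room_type = 'deluxe' have total rate = 533
Step 2: Apply multiplier: 533 × 1.1 = 586.3
Step 3: Other records total: 934
Step 4: Final sum = 586.3 + 934 = 1520.3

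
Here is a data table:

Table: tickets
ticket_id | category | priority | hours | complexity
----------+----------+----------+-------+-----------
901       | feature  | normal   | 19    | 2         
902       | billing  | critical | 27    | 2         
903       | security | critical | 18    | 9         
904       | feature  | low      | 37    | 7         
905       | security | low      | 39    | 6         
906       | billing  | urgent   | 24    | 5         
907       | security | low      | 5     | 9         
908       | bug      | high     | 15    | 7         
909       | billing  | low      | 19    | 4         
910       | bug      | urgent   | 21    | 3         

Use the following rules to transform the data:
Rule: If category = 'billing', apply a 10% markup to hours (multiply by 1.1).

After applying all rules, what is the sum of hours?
231.0

Step 1: Records with category = 'billing' have total hours = 70
Step 2: Apply multiplier: 70 × 1.1 = 77.0
Step 3: Other records total: 154
Step 4: Final sum = 77.0 + 154 = 231.0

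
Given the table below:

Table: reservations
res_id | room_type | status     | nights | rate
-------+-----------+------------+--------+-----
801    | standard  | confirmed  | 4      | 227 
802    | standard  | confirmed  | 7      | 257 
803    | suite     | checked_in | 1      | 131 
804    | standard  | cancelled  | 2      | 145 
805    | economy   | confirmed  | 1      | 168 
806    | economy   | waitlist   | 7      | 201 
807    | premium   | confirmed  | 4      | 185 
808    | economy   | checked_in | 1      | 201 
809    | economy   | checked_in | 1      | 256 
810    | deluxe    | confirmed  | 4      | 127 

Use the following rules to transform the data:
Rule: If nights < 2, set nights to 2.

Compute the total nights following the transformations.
36

Step 1: 4 records have nights < 2
Step 2: These records originally summed to 4
Step 3: After setting to minimum: 4 × 2 = 8
Step 4: Unaffected records sum: 28
Step 5: Final sum = 8 + 28 = 36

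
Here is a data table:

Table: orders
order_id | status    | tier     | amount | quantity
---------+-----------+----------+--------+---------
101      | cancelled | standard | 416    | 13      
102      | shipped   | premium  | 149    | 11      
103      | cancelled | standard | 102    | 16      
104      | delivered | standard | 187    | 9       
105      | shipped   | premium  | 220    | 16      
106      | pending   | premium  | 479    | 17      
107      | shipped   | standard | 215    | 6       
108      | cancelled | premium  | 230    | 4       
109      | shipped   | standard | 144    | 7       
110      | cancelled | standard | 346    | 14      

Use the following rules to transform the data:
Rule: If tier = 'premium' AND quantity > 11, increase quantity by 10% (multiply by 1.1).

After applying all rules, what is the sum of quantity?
116.3

Step 1: Find records where tier = 'premium' AND quantity > 11
Step 2: 2 records match, summing to 33
Step 3: After multiplier: 33 × 1.1 = 36.3
Step 4: Unaffected records sum: 80
Step 5: Final sum = 36.3 + 80 = 116.3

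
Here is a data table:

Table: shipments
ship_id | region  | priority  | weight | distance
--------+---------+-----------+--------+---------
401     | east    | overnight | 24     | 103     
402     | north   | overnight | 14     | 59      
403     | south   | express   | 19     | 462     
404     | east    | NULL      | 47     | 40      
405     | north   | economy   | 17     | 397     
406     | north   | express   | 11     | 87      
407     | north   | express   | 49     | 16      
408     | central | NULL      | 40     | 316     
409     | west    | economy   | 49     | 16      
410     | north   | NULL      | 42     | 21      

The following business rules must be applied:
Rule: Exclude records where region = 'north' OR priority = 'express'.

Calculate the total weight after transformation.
160

Step 1: Find records where region = 'north' OR priority = 'express'
Step 2: 6 records match, summing to 152
Step 3: Original sum: 312
Step 4: Remaining sum = 312 - 152 = 160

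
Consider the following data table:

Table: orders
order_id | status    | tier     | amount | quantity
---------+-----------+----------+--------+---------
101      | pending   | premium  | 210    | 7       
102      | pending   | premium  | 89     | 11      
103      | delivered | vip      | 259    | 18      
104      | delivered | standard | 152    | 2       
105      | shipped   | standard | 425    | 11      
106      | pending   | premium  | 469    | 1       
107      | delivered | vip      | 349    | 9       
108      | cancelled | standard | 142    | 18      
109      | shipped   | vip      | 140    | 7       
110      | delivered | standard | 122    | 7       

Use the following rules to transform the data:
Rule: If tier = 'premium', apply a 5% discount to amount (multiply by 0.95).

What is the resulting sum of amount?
2318.6

Step 1: Records with tier = 'premium' have total amount = 768
Step 2: Apply multiplier: 768 × 0.95 = 729.6
Step 3: Other records total: 1589
Step 4: Final sum = 729.6 + 1589 = 2318.6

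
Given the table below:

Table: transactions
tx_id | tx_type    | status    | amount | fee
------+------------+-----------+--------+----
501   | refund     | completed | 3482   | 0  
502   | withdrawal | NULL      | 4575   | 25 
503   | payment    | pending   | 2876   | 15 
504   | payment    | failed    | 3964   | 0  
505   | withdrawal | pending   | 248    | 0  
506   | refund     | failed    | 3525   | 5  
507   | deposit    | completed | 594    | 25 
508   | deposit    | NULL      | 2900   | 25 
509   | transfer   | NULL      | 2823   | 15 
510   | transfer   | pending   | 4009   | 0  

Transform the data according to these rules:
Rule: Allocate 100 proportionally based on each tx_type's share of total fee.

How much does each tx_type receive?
deposit: 45.45, payment: 13.64, refund: 4.55, transfer: 13.64, withdrawal: 22.73

Step 1: Calculate total fee = 110
Step 2: Calculate each tx_type's proportion:
  deposit: 50/110 = 45.45% → 45.45
  payment: 15/110 = 13.64% → 13.64
  refund: 5/110 = 4.55% → 4.55
  transfer: 15/110 = 13.64% → 13.64
  withdrawal: 25/110 = 22.73% → 22.73
Step 3: Verify: sum of allocations ≈ 100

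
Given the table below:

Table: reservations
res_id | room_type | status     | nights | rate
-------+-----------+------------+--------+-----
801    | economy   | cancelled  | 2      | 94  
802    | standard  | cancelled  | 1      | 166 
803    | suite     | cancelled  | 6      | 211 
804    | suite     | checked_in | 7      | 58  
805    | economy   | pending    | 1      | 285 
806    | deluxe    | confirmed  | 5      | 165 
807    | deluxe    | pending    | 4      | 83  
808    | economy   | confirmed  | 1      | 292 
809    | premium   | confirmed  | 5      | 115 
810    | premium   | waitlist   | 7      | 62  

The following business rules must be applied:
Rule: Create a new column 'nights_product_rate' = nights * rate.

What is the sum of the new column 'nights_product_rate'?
4769

Step 1: For each record, compute nights * rate
Example calculations:
  2 * 94 = 188
  1 * 166 = 166
  6 * 211 = 1266
  ...
Step 2: Sum all derived values
Step 3: Total = 4769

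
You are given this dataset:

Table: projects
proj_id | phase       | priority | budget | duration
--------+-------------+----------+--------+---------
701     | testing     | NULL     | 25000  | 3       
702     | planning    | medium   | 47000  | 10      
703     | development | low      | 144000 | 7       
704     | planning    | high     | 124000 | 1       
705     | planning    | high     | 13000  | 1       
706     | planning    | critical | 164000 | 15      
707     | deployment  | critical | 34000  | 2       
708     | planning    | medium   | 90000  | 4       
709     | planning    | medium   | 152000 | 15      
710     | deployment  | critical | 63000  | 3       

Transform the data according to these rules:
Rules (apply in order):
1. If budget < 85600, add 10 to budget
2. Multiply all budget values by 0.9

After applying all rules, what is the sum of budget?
770445.0

Step 1: Apply Rule 1 - Add 10 to records with budget < 85600
  - 5 records affected: 182000 + (5 × 10) = 182050
  - Unaffected records: 674000
  - Sum after Rule 1: 856050
Step 2: Apply Rule 2 - Multiply all by 0.9
  - 856050 × 0.9 = 770445.0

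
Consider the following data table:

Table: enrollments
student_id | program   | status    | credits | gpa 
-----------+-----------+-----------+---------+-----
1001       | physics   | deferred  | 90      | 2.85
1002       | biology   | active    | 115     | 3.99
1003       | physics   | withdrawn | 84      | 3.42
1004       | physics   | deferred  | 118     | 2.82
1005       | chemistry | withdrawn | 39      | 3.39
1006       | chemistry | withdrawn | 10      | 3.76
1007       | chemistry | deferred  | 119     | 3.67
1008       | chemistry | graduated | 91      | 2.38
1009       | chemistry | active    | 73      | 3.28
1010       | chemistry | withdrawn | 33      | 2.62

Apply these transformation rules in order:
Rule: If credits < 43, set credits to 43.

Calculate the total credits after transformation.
819

Step 1: 3 records have credits < 43
Step 2: These records originally summed to 82
Step 3: After setting to minimum: 3 × 43 = 129
Step 4: Unaffected records sum: 690
Step 5: Final sum = 129 + 690 = 819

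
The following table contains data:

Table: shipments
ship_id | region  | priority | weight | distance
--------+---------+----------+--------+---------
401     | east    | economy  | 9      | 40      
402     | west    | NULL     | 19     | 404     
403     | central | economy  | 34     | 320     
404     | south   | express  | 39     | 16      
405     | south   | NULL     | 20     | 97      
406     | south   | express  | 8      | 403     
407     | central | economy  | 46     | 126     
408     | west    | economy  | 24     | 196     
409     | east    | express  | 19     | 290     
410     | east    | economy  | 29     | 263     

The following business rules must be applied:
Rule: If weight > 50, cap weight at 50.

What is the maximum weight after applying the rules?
46

Step 1: Original maximum weight = 46
Step 2: Check cap of 50 against maximum
Step 3: No records exceed the cap (max 46 <= cap 50), so no capping applies
Step 4: Maximum after transformation = 46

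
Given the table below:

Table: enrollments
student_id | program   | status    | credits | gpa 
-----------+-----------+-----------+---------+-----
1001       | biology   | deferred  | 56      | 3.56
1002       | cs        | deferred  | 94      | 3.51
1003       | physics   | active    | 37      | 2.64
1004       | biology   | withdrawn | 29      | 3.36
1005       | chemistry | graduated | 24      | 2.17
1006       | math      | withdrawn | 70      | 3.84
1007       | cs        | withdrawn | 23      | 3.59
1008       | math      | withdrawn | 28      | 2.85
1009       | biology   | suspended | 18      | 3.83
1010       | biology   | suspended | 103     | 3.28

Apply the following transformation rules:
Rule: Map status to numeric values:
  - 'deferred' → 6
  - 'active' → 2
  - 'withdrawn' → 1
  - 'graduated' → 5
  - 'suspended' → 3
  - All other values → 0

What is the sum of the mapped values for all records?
29

Step 1: Apply mapping to each record
Step 2: Count by status:
  'deferred': 2 records × 6 = 12
  'active': 1 records × 2 = 2
  'withdrawn': 4 records × 1 = 4
  'graduated': 1 records × 5 = 5
  'suspended': 2 records × 3 = 6
Step 3: Sum all mapped values = 29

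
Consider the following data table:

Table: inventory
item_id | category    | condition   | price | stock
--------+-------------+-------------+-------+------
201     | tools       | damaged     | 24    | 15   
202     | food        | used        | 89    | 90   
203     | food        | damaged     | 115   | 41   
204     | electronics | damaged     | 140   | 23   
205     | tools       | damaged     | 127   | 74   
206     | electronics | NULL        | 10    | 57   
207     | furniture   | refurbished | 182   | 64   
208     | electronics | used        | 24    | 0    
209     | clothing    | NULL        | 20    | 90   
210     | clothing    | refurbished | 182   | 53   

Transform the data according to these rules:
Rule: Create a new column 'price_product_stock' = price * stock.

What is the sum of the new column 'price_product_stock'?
49367

Step 1: For each record, compute price * stock
Example calculations:
  24 * 15 = 360
  89 * 90 = 8010
  115 * 41 = 4715
  ...
Step 2: Sum all derived values
Step 3: Total = 49367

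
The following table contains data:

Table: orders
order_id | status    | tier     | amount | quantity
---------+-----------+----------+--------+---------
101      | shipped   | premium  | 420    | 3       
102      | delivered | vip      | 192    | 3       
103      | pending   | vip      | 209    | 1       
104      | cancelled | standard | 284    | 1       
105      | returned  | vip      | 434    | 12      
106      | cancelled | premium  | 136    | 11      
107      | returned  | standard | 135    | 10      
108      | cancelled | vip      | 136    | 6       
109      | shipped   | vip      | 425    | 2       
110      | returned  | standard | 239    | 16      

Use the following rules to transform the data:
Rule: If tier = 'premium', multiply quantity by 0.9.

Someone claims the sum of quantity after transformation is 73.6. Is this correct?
No, the correct result is 63.6.

Step 1: Calculate the correct sum after transformation
Step 2: Apply multiplier 0.9 to records where tier = 'premium'
Step 3: Correct result = 63.6
Step 4: Claimed result = 73.6
Step 5: 63.6 ≠ 73.6
Conclusion: The claimed result is incorrect. The correct answer is 63.6.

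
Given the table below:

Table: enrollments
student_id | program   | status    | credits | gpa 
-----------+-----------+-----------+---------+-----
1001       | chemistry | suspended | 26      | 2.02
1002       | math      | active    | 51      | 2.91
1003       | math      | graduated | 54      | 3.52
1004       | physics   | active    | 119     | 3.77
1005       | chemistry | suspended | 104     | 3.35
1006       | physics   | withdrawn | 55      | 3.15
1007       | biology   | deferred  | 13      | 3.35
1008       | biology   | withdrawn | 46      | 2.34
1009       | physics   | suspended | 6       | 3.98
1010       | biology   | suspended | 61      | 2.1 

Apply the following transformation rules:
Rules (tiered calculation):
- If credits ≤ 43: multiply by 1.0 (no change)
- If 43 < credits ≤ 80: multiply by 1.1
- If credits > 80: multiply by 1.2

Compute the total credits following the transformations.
606.3

Step 1: Tier 1 (credits ≤ 43): 3 records, sum = 45 × 1.0 = 45.0
Step 2: Tier 2 (43 < credits ≤ 80): 5 records, sum = 267 × 1.1 = 293.7
Step 3: Tier 3 (credits > 80): 2 records, sum = 223 × 1.2 = 267.6
Step 4: Final sum = 45.0 + 293.7 + 267.6 = 606.3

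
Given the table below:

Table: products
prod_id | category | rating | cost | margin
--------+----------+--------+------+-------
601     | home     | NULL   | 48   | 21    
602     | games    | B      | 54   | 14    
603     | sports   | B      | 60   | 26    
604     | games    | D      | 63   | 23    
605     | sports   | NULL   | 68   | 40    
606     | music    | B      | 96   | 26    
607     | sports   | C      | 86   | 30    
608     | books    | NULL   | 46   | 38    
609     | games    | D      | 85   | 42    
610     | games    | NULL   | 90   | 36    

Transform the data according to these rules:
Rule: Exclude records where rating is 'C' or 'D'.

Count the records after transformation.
7

Step 1: Count records to exclude
  - 1 (C) + 2 (D) = 3 records
Step 2: Total records: 10
Step 3: Remaining = 10 - 3 = 7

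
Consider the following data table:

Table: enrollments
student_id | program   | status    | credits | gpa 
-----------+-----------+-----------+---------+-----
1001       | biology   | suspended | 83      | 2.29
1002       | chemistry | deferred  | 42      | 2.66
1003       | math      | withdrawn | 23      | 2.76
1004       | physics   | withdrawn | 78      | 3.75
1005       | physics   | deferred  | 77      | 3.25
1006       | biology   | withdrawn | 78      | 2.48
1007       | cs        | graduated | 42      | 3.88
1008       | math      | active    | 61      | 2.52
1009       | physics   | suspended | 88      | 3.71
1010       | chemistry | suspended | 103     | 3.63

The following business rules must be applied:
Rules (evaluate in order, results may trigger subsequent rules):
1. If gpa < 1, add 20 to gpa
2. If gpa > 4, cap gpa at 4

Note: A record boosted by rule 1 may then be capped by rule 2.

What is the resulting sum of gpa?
30.93

Step 1: Apply rule 1 to records with gpa < 1
  - 0 records get bonus of 20
  - Of these, 0 records then exceed 4 and get capped
Step 2: Apply rule 2 to records with gpa > 4
  - 0 records (original) are capped
Step 3: Calculate final sum = 30.93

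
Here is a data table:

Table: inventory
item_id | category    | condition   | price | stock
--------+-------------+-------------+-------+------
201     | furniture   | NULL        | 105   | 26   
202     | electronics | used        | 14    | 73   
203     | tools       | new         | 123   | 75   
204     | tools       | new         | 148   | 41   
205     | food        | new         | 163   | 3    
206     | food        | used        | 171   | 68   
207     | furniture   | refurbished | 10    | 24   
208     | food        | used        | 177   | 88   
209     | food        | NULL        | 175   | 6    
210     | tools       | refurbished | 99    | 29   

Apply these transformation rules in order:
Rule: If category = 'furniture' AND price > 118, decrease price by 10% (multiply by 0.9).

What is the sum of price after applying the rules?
1185

Step 1: Find records where category = 'furniture' AND price > 118
Step 2: 0 records match, summing to 0
Step 3: After multiplier: 0 × 0.9 = 0.0
Step 4: Unaffected records sum: 1185
Step 5: Final sum = 0.0 + 1185 = 1185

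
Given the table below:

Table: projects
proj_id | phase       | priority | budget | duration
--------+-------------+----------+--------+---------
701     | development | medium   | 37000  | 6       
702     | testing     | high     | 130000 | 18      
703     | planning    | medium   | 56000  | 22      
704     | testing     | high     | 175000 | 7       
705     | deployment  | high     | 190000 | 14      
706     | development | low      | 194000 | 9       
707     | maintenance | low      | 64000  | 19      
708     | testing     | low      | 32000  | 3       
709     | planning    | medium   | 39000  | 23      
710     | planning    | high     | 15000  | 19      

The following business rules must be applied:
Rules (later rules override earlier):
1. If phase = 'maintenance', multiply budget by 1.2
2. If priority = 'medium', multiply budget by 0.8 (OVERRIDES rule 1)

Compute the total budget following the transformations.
918400.0

Step 1: Rule 2 takes priority for records with priority = 'medium'
  - 3 records: 132000 × 0.8 = 105600.0
Step 2: Rule 1 applies to remaining records with phase = 'maintenance'
  - 1 records: 64000 × 1.2 = 76800.0
Step 3: Other records unchanged: 736000
Step 4: Final sum = 105600.0 + 76800.0 + 736000 = 918400.0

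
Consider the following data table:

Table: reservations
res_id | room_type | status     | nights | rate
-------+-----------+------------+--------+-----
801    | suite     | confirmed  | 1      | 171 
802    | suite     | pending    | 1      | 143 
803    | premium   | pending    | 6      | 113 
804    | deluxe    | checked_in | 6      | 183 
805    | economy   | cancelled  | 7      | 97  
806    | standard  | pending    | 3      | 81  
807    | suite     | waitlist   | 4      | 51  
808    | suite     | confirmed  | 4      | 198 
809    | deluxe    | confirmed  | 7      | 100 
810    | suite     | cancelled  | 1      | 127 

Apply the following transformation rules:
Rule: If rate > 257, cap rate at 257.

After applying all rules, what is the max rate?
198

Step 1: Original maximum rate = 198
Step 2: Check cap of 257 against maximum
Step 3: No records exceed the cap (max 198 <= cap 257), so no capping applies
Step 4: Maximum after transformation = 198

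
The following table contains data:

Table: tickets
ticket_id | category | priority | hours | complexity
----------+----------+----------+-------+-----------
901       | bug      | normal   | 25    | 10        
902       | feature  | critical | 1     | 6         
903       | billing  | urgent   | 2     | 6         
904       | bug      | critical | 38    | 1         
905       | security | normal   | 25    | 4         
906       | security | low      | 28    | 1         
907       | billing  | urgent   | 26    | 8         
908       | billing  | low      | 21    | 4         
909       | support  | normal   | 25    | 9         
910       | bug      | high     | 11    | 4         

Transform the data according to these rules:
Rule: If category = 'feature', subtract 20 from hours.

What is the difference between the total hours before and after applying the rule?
20

Step 1: Original sum of hours = 202
Step 2: 1 records have category = 'feature'
Step 3: Each affected record changes by -20
Step 4: Total change = 1 × -20 = -20
Step 5: New sum = 202 + -20 = 182
Step 6: Difference = |182 - 202| = 20
        (Sum decreased by 20)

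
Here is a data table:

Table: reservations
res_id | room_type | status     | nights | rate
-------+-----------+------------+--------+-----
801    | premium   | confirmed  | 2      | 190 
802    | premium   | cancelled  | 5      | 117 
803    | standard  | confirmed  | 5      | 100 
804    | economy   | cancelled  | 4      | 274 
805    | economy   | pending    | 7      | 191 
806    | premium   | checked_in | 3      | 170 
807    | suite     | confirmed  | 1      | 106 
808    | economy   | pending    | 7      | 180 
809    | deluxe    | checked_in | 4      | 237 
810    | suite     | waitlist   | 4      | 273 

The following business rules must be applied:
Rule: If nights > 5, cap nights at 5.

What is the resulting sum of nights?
38

Step 1: 2 records have nights > 5
Step 2: These records originally summed to 14
Step 3: After capping: 2 × 5 = 10
Step 4: Unaffected records sum: 28
Step 5: Final sum = 10 + 28 = 38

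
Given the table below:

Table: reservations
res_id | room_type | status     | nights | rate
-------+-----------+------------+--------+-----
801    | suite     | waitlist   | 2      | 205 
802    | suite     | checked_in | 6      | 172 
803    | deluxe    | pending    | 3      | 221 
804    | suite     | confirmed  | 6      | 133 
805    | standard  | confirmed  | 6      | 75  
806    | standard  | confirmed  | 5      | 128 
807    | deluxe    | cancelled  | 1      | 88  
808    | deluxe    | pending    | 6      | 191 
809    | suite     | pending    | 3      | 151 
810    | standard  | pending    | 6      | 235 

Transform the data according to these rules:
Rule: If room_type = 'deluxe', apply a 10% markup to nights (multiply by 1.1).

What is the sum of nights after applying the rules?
45.0

Step 1: Records with room_type = 'deluxe' have total nights = 10
Step 2: Apply multiplier: 10 × 1.1 = 11.0
Step 3: Other records total: 34
Step 4: Final sum = 11.0 + 34 = 45.0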